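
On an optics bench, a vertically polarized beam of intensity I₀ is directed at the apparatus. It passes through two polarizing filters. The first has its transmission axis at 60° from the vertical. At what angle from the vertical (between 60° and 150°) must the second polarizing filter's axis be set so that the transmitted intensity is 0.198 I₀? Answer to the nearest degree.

I₁ = I₀ cos²(60° − 0°) = I₀ cos²(60°) = 0.25 I₀.
Need I₂/I₀ = 0.198, so cos²(θ − 60°) = 0.198 / 0.25 = 0.792.
θ − 60° = arccos(√0.792) = 27.1°, giving θ ≈ 60 + 27.1 = 87.1°.

θ ≈ 87°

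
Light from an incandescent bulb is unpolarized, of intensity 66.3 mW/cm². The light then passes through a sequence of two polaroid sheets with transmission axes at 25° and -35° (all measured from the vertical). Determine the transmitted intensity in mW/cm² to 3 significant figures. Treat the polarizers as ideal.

Unpolarized light through the first polarizer → I₁ = 66.3 mW/cm²/2 = 33.15 mW/cm², polarized at 25°.
I₂ = I₁ · cos²(60°) = 33.15 · 0.25 = 8.288 mW/cm².

I ≈ 8.29 mW/cm²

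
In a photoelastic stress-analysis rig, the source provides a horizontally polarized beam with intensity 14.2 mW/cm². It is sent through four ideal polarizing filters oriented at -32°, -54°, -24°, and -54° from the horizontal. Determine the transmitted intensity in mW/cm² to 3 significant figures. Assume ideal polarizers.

I ≈ 4.94 mW/cm²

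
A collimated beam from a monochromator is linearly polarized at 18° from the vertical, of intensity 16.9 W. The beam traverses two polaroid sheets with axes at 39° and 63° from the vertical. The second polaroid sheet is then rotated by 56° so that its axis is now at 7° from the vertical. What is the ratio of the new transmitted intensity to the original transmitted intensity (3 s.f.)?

I_new/I_old ≈ 0.862

Before rotation:
I₁ = I₀ cos²(39° − 18°) = I₀ cos²(21°) = 0.8716 I₀.
I₂ = I₁ cos²(63° − 39°) = 0.8716 I₀ · cos²(24°) = 0.7274 I₀.
After rotation:
I₁ = I₀ cos²(39° − 18°) = I₀ cos²(21°) = 0.8716 I₀.
I₂ = I₁ cos²(7° − 39°) = 0.8716 I₀ · cos²(32°) = 0.6268 I₀.
Ratio = 0.6268 / 0.7274 = 0.8617.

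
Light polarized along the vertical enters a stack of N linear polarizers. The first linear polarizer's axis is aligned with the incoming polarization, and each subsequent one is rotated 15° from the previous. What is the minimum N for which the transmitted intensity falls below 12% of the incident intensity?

N = 32

First polarizer is aligned with the polarization: full transmission.
Each further stage multiplies by cos²(15°) = 0.933.
After N polarizers: T = 0.933^(N−1). Require T < 0.12 ⇒ N−1 > ln(0.12)/ln(0.933) = 30.58, so N−1 ≥ 31 and N = 32.
Check: N=32 gives T = 0.1166 < 0.12; N=31 gives T = 0.1249.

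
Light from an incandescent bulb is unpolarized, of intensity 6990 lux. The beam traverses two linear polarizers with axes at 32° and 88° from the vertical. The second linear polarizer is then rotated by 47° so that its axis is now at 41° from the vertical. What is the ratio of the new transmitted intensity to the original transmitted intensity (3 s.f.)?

Before rotation:
Unpolarized light through the first polarizer → I₁ = ½ I₀, now polarized at 32°.
I₂ = I₁ cos²(88° − 32°) = 0.5 I₀ · cos²(56°) = 0.1563 I₀.
After rotation:
Unpolarized light through the first polarizer → I₁ = ½ I₀, now polarized at 32°.
I₂ = I₁ cos²(41° − 32°) = 0.5 I₀ · cos²(9°) = 0.4878 I₀.
Ratio = 0.4878 / 0.1563 = 3.12.

I_new/I_old ≈ 3.12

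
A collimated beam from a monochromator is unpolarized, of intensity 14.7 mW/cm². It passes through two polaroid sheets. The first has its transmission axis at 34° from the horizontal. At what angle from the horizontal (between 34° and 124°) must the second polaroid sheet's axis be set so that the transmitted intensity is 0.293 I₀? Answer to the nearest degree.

θ ≈ 74°

Unpolarized light through the first polarizer → I₁ = ½ I₀, now polarized at 34°.
Need I₂/I₀ = 0.293, so cos²(θ − 34°) = 0.293 / 0.5 = 0.586.
θ − 34° = arccos(√0.586) = 40.0°, giving θ ≈ 34 + 40.0 = 74.0°.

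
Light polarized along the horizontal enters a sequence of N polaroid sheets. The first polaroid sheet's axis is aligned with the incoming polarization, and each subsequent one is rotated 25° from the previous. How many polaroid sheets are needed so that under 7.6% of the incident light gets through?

First polarizer is aligned with the polarization: full transmission.
Each further stage multiplies by cos²(25°) = 0.8214.
After N polarizers: T = 0.8214^(N−1). Require T < 0.076 ⇒ N−1 > ln(0.076)/ln(0.8214) = 13.10, so N−1 ≥ 14 and N = 15.
Check: N=15 gives T = 0.06364 < 0.076; N=14 gives T = 0.07748.

N = 15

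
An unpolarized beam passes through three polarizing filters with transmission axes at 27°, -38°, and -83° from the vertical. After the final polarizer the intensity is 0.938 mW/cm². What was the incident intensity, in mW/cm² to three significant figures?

I₀ ≈ 21.0 mW/cm²

Unpolarized light through the first polarizer → I₁ = ½ I₀, now polarized at 27°.
I₂ = I₁ cos²(-38° − 27°) = 0.5 I₀ · cos²(65°) = 0.0893 I₀.
I₃ = I₂ cos²(-83° + 38°) = 0.0893 I₀ · cos²(45°) = 0.04465 I₀.
So 0.938 mW/cm² = 0.04465 I₀, giving I₀ = 0.938/0.04465 = 21.01 mW/cm².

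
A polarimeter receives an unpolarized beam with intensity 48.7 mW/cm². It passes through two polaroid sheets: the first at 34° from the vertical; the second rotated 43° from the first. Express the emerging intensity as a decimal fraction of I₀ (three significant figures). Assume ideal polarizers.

Unpolarized light through the first polarizer → I₁ = 48.7 mW/cm²/2 = 24.35 mW/cm², polarized at 34°.
I₂ = I₁ · cos²(43°) = 24.35 · 0.5349 = 13.02 mW/cm².
Transmitted fraction = 0.2674.

I/I₀ ≈ 0.267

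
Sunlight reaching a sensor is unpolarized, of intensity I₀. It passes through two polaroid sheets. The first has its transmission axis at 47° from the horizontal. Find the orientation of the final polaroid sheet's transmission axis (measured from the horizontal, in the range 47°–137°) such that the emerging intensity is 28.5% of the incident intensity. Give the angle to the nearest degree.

Unpolarized light through the first polarizer → I₁ = ½ I₀, now polarized at 47°.
Need I₂/I₀ = 0.285, so cos²(θ − 47°) = 0.285 / 0.5 = 0.57.
θ − 47° = arccos(√0.57) = 41.0°, giving θ ≈ 47 + 41.0 = 88.0°.

θ ≈ 88°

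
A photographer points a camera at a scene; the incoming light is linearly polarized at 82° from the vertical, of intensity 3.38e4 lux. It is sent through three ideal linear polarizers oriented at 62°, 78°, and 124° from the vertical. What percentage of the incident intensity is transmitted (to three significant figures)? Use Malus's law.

≈ 39.4%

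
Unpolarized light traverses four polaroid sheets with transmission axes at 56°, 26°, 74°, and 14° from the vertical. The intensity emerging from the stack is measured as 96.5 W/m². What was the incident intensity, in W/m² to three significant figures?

I₀ ≈ 2300 W/m²

Unpolarized light through the first polarizer → I₁ = ½ I₀, now polarized at 56°.
I₂ = I₁ cos²(26° − 56°) = 0.5 I₀ · cos²(30°) = 0.375 I₀.
I₃ = I₂ cos²(74° − 26°) = 0.375 I₀ · cos²(48°) = 0.1679 I₀.
I₄ = I₃ cos²(14° − 74°) = 0.1679 I₀ · cos²(60°) = 0.04198 I₀.
So 96.5 W/m² = 0.04198 I₀, giving I₀ = 96.5/0.04198 = 2299 W/m².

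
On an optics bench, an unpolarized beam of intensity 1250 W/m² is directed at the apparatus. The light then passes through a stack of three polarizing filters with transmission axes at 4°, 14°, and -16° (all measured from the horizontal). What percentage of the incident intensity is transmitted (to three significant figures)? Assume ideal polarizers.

Unpolarized light through the first polarizer → I₁ = 1250 W/m²/2 = 625 W/m², polarized at 4°.
I₂ = I₁ · cos²(10°) = 625 · 0.9698 = 606.2 W/m².
I₃ = I₂ · cos²(30°) = 606.2 · 0.75 = 454.6 W/m².
That is 36.37% of the incident intensity.

≈ 36.4%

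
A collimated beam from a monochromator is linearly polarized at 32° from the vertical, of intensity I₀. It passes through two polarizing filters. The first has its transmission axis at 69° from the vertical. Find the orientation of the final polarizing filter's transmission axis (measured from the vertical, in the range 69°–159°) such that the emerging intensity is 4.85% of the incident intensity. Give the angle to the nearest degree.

By Malus's law, I₁ = I₀ cos²(69° − 32°) = I₀ cos²(37°) = 0.6378 I₀.
Need I₂/I₀ = 0.0485, so cos²(θ − 69°) = 0.0485 / 0.6378 = 0.07604.
θ − 69° = arccos(√0.07604) = 74.0°, giving θ ≈ 69 + 74.0 = 143.0°.

θ ≈ 143°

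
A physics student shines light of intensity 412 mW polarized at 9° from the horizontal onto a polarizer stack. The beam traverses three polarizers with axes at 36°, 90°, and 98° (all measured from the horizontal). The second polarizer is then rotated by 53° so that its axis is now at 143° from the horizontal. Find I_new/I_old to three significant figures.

Before rotation:
By Malus's law, I₁ = I₀ cos²(36° − 9°) = I₀ cos²(27°) = 0.7939 I₀.
I₂ = I₁ cos²(90° − 36°) = 0.7939 I₀ · cos²(54°) = 0.2743 I₀.
I₃ = I₂ cos²(98° − 90°) = 0.2743 I₀ · cos²(8°) = 0.269 I₀.
After rotation:
I₁ = I₀ cos²(36° − 9°) = I₀ cos²(27°) = 0.7939 I₀.
Angle between axes 1 and 2: 73°. I₂ = 0.7939 I₀ · cos²(73°) = 0.06786 I₀.
I₃ = I₂ cos²(98° − 143°) = 0.06786 I₀ · cos²(45°) = 0.03393 I₀.
Ratio = 0.03393 / 0.269 = 0.1262.

I_new/I_old ≈ 0.126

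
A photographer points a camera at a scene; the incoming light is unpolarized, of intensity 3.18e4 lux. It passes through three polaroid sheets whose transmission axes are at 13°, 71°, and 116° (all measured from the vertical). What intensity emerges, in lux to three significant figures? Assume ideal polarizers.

I ≈ 2230 lux

Unpolarized light through the first polarizer → I₁ = 3.18e4 lux/2 = 1.59e+04 lux, polarized at 13°.
I₂ = I₁ · cos²(58°) = 1.59e+04 · 0.2808 = 4465 lux.
I₃ = I₂ · cos²(45°) = 4465 · 0.5 = 2232 lux.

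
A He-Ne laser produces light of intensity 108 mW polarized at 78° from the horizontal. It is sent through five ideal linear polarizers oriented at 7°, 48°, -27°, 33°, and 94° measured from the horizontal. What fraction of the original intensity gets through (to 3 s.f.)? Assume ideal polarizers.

I/I₀ ≈ 0.000238

I₁ = 108 mW · cos²(71°) = 11.45 mW.
I₂ = I₁ · cos²(41°) = 11.45 · 0.5696 = 6.52 mW.
I₃ = I₂ · cos²(75°) = 6.52 · 0.06699 = 0.4368 mW.
I₄ = I₃ · cos²(60°) = 0.4368 · 0.25 = 0.1092 mW.
I₅ = I₄ · cos²(61°) = 0.1092 · 0.235 = 0.02567 mW.
Transmitted fraction = 0.0002376.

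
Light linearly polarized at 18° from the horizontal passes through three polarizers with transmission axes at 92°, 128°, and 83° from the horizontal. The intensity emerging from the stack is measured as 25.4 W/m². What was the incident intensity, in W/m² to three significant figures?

I₀ ≈ 1020 W/m²

I₁ = I₀ cos²(92° − 18°) = I₀ cos²(74°) = 0.07598 I₀.
I₂ = I₁ cos²(128° − 92°) = 0.07598 I₀ · cos²(36°) = 0.04973 I₀.
I₃ = I₂ cos²(83° − 128°) = 0.04973 I₀ · cos²(45°) = 0.02486 I₀.
So 25.4 W/m² = 0.02486 I₀, giving I₀ = 25.4/0.02486 = 1022 W/m².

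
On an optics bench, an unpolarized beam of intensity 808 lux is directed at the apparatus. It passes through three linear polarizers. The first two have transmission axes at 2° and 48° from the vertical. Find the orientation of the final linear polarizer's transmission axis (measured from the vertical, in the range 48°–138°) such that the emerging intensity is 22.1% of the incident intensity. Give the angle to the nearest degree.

θ ≈ 65°

Unpolarized light through the first polarizer → I₁ = ½ I₀, now polarized at 2°.
I₂ = I₁ cos²(48° − 2°) = 0.5 I₀ · cos²(46°) = 0.2413 I₀.
Need I₃/I₀ = 0.221, so cos²(θ − 48°) = 0.221 / 0.2413 = 0.916.
θ − 48° = arccos(√0.916) = 16.9°, giving θ ≈ 48 + 16.9 = 64.9°.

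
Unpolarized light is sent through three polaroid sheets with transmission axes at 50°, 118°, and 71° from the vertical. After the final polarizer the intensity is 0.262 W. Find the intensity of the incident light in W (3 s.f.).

I₀ ≈ 8.03 W

Unpolarized light through the first polarizer → I₁ = ½ I₀, now polarized at 50°.
I₂ = I₁ cos²(118° − 50°) = 0.5 I₀ · cos²(68°) = 0.07017 I₀.
I₃ = I₂ cos²(71° − 118°) = 0.07017 I₀ · cos²(47°) = 0.03264 I₀.
So 0.262 W = 0.03264 I₀, giving I₀ = 0.262/0.03264 = 8.028 W.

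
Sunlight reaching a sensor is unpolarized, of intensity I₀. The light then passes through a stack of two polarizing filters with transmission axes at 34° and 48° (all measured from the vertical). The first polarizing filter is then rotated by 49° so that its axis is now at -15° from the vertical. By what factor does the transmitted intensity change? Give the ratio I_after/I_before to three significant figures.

I_new/I_old ≈ 0.219

Before rotation:
Unpolarized light through the first polarizer → I₁ = ½ I₀, now polarized at 34°.
I₂ = I₁ cos²(48° − 34°) = 0.5 I₀ · cos²(14°) = 0.4707 I₀.
After rotation:
Unpolarized light through the first polarizer → I₁ = ½ I₀, now polarized at -15°.
I₂ = I₁ cos²(48° + 15°) = 0.5 I₀ · cos²(63°) = 0.1031 I₀.
Ratio = 0.1031 / 0.4707 = 0.2189.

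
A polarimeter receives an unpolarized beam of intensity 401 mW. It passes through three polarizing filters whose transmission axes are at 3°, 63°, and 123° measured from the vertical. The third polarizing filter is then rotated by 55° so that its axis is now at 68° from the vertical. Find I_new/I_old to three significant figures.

Before rotation:
Unpolarized light through the first polarizer → I₁ = ½ I₀, now polarized at 3°.
I₂ = I₁ cos²(63° − 3°) = 0.5 I₀ · cos²(60°) = 0.125 I₀.
I₃ = I₂ cos²(123° − 63°) = 0.125 I₀ · cos²(60°) = 0.03125 I₀.
After rotation:
Unpolarized light through the first polarizer → I₁ = ½ I₀, now polarized at 3°.
I₂ = I₁ cos²(63° − 3°) = 0.5 I₀ · cos²(60°) = 0.125 I₀.
I₃ = I₂ cos²(68° − 63°) = 0.125 I₀ · cos²(5°) = 0.1241 I₀.
Ratio = 0.1241 / 0.03125 = 3.97.

I_new/I_old ≈ 3.97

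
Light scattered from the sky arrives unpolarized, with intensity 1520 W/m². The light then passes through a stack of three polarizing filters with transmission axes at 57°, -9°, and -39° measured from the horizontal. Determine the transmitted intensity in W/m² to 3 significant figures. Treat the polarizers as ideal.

I ≈ 94.3 W/m²

Unpolarized light through the first polarizer → I₁ = 1520 W/m²/2 = 760 W/m², polarized at 57°.
I₂ = I₁ · cos²(66°) = 760 · 0.1654 = 125.7 W/m².
I₃ = I₂ · cos²(30°) = 125.7 · 0.75 = 94.3 W/m².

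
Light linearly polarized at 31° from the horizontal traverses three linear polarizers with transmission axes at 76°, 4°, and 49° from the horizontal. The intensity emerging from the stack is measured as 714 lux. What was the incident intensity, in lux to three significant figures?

I₁ = I₀ cos²(76° − 31°) = I₀ cos²(45°) = 0.5 I₀.
I₂ = I₁ cos²(4° − 76°) = 0.5 I₀ · cos²(72°) = 0.04775 I₀.
I₃ = I₂ cos²(49° − 4°) = 0.04775 I₀ · cos²(45°) = 0.02387 I₀.
So 714 lux = 0.02387 I₀, giving I₀ = 714/0.02387 = 2.991e+04 lux.

I₀ ≈ 2.99e4 lux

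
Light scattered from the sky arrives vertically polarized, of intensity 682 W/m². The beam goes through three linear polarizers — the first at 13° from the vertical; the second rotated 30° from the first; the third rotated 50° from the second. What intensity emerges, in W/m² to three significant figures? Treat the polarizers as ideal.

By Malus's law, I₁ = 682 W/m² · cos²(13°) = 647.5 W/m².
I₂ = I₁ · cos²(30°) = 647.5 · 0.75 = 485.6 W/m².
I₃ = I₂ · cos²(50°) = 485.6 · 0.4132 = 200.6 W/m².

I ≈ 201 W/m²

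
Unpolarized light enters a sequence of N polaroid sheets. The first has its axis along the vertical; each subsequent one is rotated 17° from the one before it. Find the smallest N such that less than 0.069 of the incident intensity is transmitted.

N = 24

First polarizer halves the unpolarized light: factor 1/2.
Each further stage multiplies by cos²(17°) = 0.9145.
After N polarizers: T = 0.5·0.9145^(N−1). Require T < 0.069 ⇒ N−1 > ln(0.069/0.5)/ln(0.9145) = 22.16, so N−1 ≥ 23 and N = 24.
Check: N=24 gives T = 0.06403 < 0.069; N=23 gives T = 0.07002.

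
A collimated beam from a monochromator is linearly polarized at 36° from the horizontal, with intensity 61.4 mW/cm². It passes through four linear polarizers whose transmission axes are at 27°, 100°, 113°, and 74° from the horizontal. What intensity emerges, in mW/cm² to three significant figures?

I ≈ 2.94 mW/cm²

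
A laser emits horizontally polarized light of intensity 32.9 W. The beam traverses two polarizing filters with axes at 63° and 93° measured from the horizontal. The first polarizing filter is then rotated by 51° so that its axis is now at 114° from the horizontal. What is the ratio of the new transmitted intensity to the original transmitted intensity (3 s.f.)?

Before rotation:
I₁ = I₀ cos²(63° − 0°) = I₀ cos²(63°) = 0.2061 I₀.
I₂ = I₁ cos²(93° − 63°) = 0.2061 I₀ · cos²(30°) = 0.1546 I₀.
After rotation:
I₁ = I₀ cos²(114° − 0°) = I₀ cos²(66°) = 0.1654 I₀.
I₂ = I₁ cos²(93° − 114°) = 0.1654 I₀ · cos²(21°) = 0.1442 I₀.
Ratio = 0.1442 / 0.1546 = 0.9328.

I_new/I_old ≈ 0.933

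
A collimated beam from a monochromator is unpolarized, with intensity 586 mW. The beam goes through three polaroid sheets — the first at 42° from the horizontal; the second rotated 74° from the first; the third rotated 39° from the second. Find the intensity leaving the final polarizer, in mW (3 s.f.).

I ≈ 13.4 mW

Unpolarized light through the first polarizer → I₁ = 586 mW/2 = 293 mW, polarized at 42°.
I₂ = I₁ · cos²(74°) = 293 · 0.07598 = 22.26 mW.
I₃ = I₂ · cos²(39°) = 22.26 · 0.604 = 13.44 mW.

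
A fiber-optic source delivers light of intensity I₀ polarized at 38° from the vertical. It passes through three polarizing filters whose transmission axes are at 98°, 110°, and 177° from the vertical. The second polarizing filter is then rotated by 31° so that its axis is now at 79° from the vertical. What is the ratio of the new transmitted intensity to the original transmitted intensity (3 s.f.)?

I_new/I_old ≈ 0.119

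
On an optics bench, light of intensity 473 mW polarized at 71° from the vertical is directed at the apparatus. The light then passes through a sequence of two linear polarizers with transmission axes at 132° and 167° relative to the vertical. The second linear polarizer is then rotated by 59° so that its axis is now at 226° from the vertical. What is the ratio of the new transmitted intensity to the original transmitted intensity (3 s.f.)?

I_new/I_old ≈ 0.00725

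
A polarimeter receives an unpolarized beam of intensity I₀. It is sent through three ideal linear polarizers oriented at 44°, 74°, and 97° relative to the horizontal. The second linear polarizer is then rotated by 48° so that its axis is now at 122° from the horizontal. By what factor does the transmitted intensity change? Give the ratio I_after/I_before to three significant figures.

Before rotation:
Unpolarized light through the first polarizer → I₁ = ½ I₀, now polarized at 44°.
I₂ = I₁ cos²(74° − 44°) = 0.5 I₀ · cos²(30°) = 0.375 I₀.
I₃ = I₂ cos²(97° − 74°) = 0.375 I₀ · cos²(23°) = 0.3177 I₀.
After rotation:
Unpolarized light through the first polarizer → I₁ = ½ I₀, now polarized at 44°.
I₂ = I₁ cos²(122° − 44°) = 0.5 I₀ · cos²(78°) = 0.02161 I₀.
I₃ = I₂ cos²(97° − 122°) = 0.02161 I₀ · cos²(25°) = 0.01775 I₀.
Ratio = 0.01775 / 0.3177 = 0.05587.

I_new/I_old ≈ 0.0559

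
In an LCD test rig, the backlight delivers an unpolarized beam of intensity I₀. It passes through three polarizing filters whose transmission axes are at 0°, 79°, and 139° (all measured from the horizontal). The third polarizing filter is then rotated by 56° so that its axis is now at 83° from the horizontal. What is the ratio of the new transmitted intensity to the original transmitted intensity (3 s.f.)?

I_new/I_old ≈ 3.98

Before rotation:
Unpolarized light through the first polarizer → I₁ = ½ I₀, now polarized at 0°.
I₂ = I₁ cos²(79° − 0°) = 0.5 I₀ · cos²(79°) = 0.0182 I₀.
I₃ = I₂ cos²(139° − 79°) = 0.0182 I₀ · cos²(60°) = 0.004551 I₀.
After rotation:
Unpolarized light through the first polarizer → I₁ = ½ I₀, now polarized at 0°.
I₂ = I₁ cos²(79° − 0°) = 0.5 I₀ · cos²(79°) = 0.0182 I₀.
I₃ = I₂ cos²(83° − 79°) = 0.0182 I₀ · cos²(4°) = 0.01812 I₀.
Ratio = 0.01812 / 0.004551 = 3.981.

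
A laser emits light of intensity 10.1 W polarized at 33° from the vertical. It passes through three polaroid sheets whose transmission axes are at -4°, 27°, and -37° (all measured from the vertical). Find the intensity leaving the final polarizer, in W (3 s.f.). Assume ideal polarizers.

I ≈ 0.910 W

I₁ = 10.1 W · cos²(37°) = 6.442 W.
I₂ = I₁ · cos²(31°) = 6.442 · 0.7347 = 4.733 W.
I₃ = I₂ · cos²(64°) = 4.733 · 0.1922 = 0.9096 W.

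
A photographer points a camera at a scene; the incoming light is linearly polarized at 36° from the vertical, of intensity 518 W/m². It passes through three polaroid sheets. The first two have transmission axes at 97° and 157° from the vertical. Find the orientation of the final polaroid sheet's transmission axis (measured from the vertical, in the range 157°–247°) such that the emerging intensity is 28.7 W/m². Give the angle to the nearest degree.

I₁ = I₀ cos²(97° − 36°) = I₀ cos²(61°) = 0.235 I₀.
I₂ = I₁ cos²(157° − 97°) = 0.235 I₀ · cos²(60°) = 0.05876 I₀.
Target fraction: 28.7 / 518 W/m² = 0.05541 of I₀.
Need I₃/I₀ = 0.05541, so cos²(θ − 157°) = 0.05541 / 0.05876 = 0.9429.
θ − 157° = arccos(√0.9429) = 13.8°, giving θ ≈ 157 + 13.8 = 170.8°.

θ ≈ 171°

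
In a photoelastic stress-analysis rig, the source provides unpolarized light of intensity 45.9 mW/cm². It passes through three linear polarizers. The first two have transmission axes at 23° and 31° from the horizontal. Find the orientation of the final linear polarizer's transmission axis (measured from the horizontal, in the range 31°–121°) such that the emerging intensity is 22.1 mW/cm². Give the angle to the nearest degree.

Unpolarized light through the first polarizer → I₁ = ½ I₀, now polarized at 23°.
I₂ = I₁ cos²(31° − 23°) = 0.5 I₀ · cos²(8°) = 0.4903 I₀.
Target fraction: 22.1 / 45.9 mW/cm² = 0.4815 of I₀.
Need I₃/I₀ = 0.4815, so cos²(θ − 31°) = 0.4815 / 0.4903 = 0.982.
θ − 31° = arccos(√0.982) = 7.7°, giving θ ≈ 31 + 7.7 = 38.7°.

θ ≈ 39°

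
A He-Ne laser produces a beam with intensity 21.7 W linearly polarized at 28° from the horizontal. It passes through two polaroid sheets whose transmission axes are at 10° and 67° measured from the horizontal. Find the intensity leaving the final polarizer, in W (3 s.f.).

I₁ = 21.7 W · cos²(18°) = 19.63 W.
I₂ = I₁ · cos²(57°) = 19.63 · 0.2966 = 5.822 W.

I ≈ 5.82 W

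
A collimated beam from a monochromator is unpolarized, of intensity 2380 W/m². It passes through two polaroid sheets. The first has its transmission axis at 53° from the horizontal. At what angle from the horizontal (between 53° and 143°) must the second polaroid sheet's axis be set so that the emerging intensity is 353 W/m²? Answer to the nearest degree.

θ ≈ 110°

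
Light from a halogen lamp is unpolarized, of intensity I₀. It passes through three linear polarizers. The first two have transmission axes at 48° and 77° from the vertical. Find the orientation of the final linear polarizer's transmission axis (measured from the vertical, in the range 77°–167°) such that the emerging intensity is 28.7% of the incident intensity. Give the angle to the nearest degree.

θ ≈ 107°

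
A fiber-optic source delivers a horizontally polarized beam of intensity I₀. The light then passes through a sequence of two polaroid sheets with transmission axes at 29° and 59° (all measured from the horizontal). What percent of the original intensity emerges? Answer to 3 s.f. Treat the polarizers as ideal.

≈ 57.4%

I₁ = I₀ cos²(29° − 0°) = I₀ cos²(29°) = 0.765 I₀.
I₂ = I₁ cos²(59° − 29°) = 0.765 I₀ · cos²(30°) = 0.5737 I₀.
That is 57.37% of the incident intensity.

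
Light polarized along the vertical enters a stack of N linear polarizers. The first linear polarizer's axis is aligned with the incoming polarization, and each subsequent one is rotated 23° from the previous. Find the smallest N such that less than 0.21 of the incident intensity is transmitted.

N = 11

First polarizer is aligned with the polarization: full transmission.
Each further stage multiplies by cos²(23°) = 0.8473.
After N polarizers: T = 0.8473^(N−1). Require T < 0.21 ⇒ N−1 > ln(0.21)/ln(0.8473) = 9.42, so N−1 ≥ 10 and N = 11.
Check: N=11 gives T = 0.1908 < 0.21; N=10 gives T = 0.2251.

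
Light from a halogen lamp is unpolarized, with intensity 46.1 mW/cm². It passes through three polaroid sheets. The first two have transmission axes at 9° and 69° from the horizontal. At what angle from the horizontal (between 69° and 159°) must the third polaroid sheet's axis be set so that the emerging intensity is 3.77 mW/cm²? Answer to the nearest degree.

Unpolarized light through the first polarizer → I₁ = ½ I₀, now polarized at 9°.
I₂ = I₁ cos²(69° − 9°) = 0.5 I₀ · cos²(60°) = 0.125 I₀.
Target fraction: 3.77 / 46.1 mW/cm² = 0.08178 of I₀.
Need I₃/I₀ = 0.08178, so cos²(θ − 69°) = 0.08178 / 0.125 = 0.6542.
θ − 69° = arccos(√0.6542) = 36.0°, giving θ ≈ 69 + 36.0 = 105.0°.

θ ≈ 105°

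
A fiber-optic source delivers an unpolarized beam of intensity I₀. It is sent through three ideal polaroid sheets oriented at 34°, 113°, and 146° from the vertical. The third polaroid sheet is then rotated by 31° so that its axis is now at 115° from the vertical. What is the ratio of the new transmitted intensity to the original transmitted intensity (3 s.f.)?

Before rotation:
Unpolarized light through the first polarizer → I₁ = ½ I₀, now polarized at 34°.
I₂ = I₁ cos²(113° − 34°) = 0.5 I₀ · cos²(79°) = 0.0182 I₀.
I₃ = I₂ cos²(146° − 113°) = 0.0182 I₀ · cos²(33°) = 0.0128 I₀.
After rotation:
Unpolarized light through the first polarizer → I₁ = ½ I₀, now polarized at 34°.
I₂ = I₁ cos²(113° − 34°) = 0.5 I₀ · cos²(79°) = 0.0182 I₀.
I₃ = I₂ cos²(115° − 113°) = 0.0182 I₀ · cos²(2°) = 0.01818 I₀.
Ratio = 0.01818 / 0.0128 = 1.42.

I_new/I_old ≈ 1.42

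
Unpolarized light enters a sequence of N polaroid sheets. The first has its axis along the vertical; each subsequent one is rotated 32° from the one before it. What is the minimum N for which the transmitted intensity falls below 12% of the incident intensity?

N = 6

First polarizer halves the unpolarized light: factor 1/2.
Each further stage multiplies by cos²(32°) = 0.7192.
After N polarizers: T = 0.5·0.7192^(N−1). Require T < 0.12 ⇒ N−1 > ln(0.12/0.5)/ln(0.7192) = 4.33, so N−1 ≥ 5 and N = 6.
Check: N=6 gives T = 0.0962 < 0.12; N=5 gives T = 0.1338.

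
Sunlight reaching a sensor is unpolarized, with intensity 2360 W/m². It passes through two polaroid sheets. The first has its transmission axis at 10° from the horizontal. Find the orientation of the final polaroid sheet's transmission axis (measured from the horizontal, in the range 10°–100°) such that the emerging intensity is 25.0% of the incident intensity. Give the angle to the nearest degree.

θ ≈ 55°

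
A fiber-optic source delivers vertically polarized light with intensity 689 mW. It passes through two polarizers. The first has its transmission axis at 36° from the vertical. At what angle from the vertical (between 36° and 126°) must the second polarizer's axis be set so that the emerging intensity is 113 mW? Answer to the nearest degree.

θ ≈ 96°

By Malus's law, I₁ = I₀ cos²(36° − 0°) = I₀ cos²(36°) = 0.6545 I₀.
Target fraction: 113 / 689 mW = 0.164 of I₀.
Need I₂/I₀ = 0.164, so cos²(θ − 36°) = 0.164 / 0.6545 = 0.2506.
θ − 36° = arccos(√0.2506) = 60.0°, giving θ ≈ 36 + 60.0 = 96.0°.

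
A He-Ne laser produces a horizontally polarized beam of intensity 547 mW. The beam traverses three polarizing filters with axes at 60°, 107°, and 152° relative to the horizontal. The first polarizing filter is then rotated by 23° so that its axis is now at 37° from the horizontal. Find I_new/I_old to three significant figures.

I_new/I_old ≈ 0.642

Before rotation:
I₁ = I₀ cos²(60° − 0°) = I₀ cos²(60°) = 0.25 I₀.
I₂ = I₁ cos²(107° − 60°) = 0.25 I₀ · cos²(47°) = 0.1163 I₀.
I₃ = I₂ cos²(152° − 107°) = 0.1163 I₀ · cos²(45°) = 0.05814 I₀.
After rotation:
I₁ = I₀ cos²(37° − 0°) = I₀ cos²(37°) = 0.6378 I₀.
I₂ = I₁ cos²(107° − 37°) = 0.6378 I₀ · cos²(70°) = 0.07461 I₀.
I₃ = I₂ cos²(152° − 107°) = 0.07461 I₀ · cos²(45°) = 0.03731 I₀.
Ratio = 0.03731 / 0.05814 = 0.6416.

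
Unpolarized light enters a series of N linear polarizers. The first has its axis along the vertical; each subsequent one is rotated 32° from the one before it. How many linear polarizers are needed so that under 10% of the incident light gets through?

N = 6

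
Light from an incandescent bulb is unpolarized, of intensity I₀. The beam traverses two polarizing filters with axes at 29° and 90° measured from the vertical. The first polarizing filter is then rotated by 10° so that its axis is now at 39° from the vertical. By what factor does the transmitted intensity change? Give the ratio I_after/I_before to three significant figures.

Before rotation:
Unpolarized light through the first polarizer → I₁ = ½ I₀, now polarized at 29°.
I₂ = I₁ cos²(90° − 29°) = 0.5 I₀ · cos²(61°) = 0.1175 I₀.
After rotation:
Unpolarized light through the first polarizer → I₁ = ½ I₀, now polarized at 39°.
I₂ = I₁ cos²(90° − 39°) = 0.5 I₀ · cos²(51°) = 0.198 I₀.
Ratio = 0.198 / 0.1175 = 1.685.

I_new/I_old ≈ 1.69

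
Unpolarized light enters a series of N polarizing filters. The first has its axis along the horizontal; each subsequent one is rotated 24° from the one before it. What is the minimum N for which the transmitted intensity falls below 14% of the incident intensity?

N = 9

First polarizer halves the unpolarized light: factor 1/2.
Each further stage multiplies by cos²(24°) = 0.8346.
After N polarizers: T = 0.5·0.8346^(N−1). Require T < 0.14 ⇒ N−1 > ln(0.14/0.5)/ln(0.8346) = 7.04, so N−1 ≥ 8 and N = 9.
Check: N=9 gives T = 0.1177 < 0.14; N=8 gives T = 0.141.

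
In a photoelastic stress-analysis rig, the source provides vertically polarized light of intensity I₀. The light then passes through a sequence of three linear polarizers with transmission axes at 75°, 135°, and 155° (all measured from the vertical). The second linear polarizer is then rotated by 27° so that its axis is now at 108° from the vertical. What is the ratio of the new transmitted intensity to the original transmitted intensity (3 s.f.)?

Before rotation:
By Malus's law, I₁ = I₀ cos²(75° − 0°) = I₀ cos²(75°) = 0.06699 I₀.
I₂ = I₁ cos²(135° − 75°) = 0.06699 I₀ · cos²(60°) = 0.01675 I₀.
I₃ = I₂ cos²(155° − 135°) = 0.01675 I₀ · cos²(20°) = 0.01479 I₀.
After rotation:
I₁ = I₀ cos²(75° − 0°) = I₀ cos²(75°) = 0.06699 I₀.
I₂ = I₁ cos²(108° − 75°) = 0.06699 I₀ · cos²(33°) = 0.04712 I₀.
I₃ = I₂ cos²(155° − 108°) = 0.04712 I₀ · cos²(47°) = 0.02192 I₀.
Ratio = 0.02192 / 0.01479 = 1.482.

I_new/I_old ≈ 1.48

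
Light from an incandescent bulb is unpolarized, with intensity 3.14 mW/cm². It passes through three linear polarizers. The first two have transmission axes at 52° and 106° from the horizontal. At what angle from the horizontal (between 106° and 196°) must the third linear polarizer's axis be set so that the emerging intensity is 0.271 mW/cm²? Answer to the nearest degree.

Unpolarized light through the first polarizer → I₁ = ½ I₀, now polarized at 52°.
I₂ = I₁ cos²(106° − 52°) = 0.5 I₀ · cos²(54°) = 0.1727 I₀.
Target fraction: 0.271 / 3.14 mW/cm² = 0.08631 of I₀.
Need I₃/I₀ = 0.08631, so cos²(θ − 106°) = 0.08631 / 0.1727 = 0.4996.
θ − 106° = arccos(√0.4996) = 45.0°, giving θ ≈ 106 + 45.0 = 151.0°.

θ ≈ 151°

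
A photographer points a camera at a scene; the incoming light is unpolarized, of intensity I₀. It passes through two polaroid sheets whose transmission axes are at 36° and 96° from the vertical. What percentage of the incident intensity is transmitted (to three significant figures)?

≈ 12.5%

Unpolarized light through the first polarizer → I₁ = ½ I₀, now polarized at 36°.
I₂ = I₁ cos²(96° − 36°) = 0.5 I₀ · cos²(60°) = 0.125 I₀.
That is 12.5% of the incident intensity.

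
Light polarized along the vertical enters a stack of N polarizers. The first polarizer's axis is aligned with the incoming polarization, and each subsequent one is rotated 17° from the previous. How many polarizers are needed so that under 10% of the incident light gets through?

First polarizer is aligned with the polarization: full transmission.
Each further stage multiplies by cos²(17°) = 0.9145.
After N polarizers: T = 0.9145^(N−1). Require T < 0.10 ⇒ N−1 > ln(0.10)/ln(0.9145) = 25.77, so N−1 ≥ 26 and N = 27.
Check: N=27 gives T = 0.09795 < 0.10; N=26 gives T = 0.1071.

N = 27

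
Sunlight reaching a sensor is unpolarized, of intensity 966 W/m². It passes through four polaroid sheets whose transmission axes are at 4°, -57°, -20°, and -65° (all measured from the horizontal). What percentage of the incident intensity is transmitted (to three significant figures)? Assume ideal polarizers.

Unpolarized light through the first polarizer → I₁ = 966 W/m²/2 = 483 W/m², polarized at 4°.
I₂ = I₁ · cos²(61°) = 483 · 0.235 = 113.5 W/m².
I₃ = I₂ · cos²(37°) = 113.5 · 0.6378 = 72.41 W/m².
I₄ = I₃ · cos²(45°) = 72.41 · 0.5 = 36.2 W/m².
That is 3.748% of the incident intensity.

≈ 3.75%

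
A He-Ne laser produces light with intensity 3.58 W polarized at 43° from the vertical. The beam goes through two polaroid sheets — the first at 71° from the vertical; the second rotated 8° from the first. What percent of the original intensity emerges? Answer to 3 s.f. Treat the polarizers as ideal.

≈ 76.4%

By Malus's law, I₁ = 3.58 W · cos²(28°) = 2.791 W.
I₂ = I₁ · cos²(8°) = 2.791 · 0.9806 = 2.737 W.
That is 76.45% of the incident intensity.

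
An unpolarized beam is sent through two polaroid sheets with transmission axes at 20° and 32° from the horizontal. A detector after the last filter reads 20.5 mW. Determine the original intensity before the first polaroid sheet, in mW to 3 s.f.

I₀ ≈ 42.9 mW

Unpolarized light through the first polarizer → I₁ = ½ I₀, now polarized at 20°.
I₂ = I₁ cos²(32° − 20°) = 0.5 I₀ · cos²(12°) = 0.4784 I₀.
So 20.5 mW = 0.4784 I₀, giving I₀ = 20.5/0.4784 = 42.85 mW.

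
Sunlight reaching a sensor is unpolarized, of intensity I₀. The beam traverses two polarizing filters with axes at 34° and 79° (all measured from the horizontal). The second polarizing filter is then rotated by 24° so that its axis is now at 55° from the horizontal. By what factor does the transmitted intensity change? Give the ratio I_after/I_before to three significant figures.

Before rotation:
Unpolarized light through the first polarizer → I₁ = ½ I₀, now polarized at 34°.
I₂ = I₁ cos²(79° − 34°) = 0.5 I₀ · cos²(45°) = 0.25 I₀.
After rotation:
Unpolarized light through the first polarizer → I₁ = ½ I₀, now polarized at 34°.
I₂ = I₁ cos²(55° − 34°) = 0.5 I₀ · cos²(21°) = 0.4358 I₀.
Ratio = 0.4358 / 0.25 = 1.743.

I_new/I_old ≈ 1.74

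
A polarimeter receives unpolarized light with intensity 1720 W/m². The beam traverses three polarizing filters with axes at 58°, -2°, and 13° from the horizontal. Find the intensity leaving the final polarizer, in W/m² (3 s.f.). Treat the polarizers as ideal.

I ≈ 201 W/m²

Unpolarized light through the first polarizer → I₁ = 1720 W/m²/2 = 860 W/m², polarized at 58°.
I₂ = I₁ · cos²(60°) = 860 · 0.25 = 215 W/m².
I₃ = I₂ · cos²(15°) = 215 · 0.933 = 200.6 W/m².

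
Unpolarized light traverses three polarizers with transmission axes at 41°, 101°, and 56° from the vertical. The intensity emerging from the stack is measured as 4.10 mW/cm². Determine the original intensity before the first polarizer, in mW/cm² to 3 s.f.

I₀ ≈ 65.6 mW/cm²

Unpolarized light through the first polarizer → I₁ = ½ I₀, now polarized at 41°.
I₂ = I₁ cos²(101° − 41°) = 0.5 I₀ · cos²(60°) = 0.125 I₀.
I₃ = I₂ cos²(56° − 101°) = 0.125 I₀ · cos²(45°) = 0.0625 I₀.
So 4.10 mW/cm² = 0.0625 I₀, giving I₀ = 4.10/0.0625 = 65.6 mW/cm².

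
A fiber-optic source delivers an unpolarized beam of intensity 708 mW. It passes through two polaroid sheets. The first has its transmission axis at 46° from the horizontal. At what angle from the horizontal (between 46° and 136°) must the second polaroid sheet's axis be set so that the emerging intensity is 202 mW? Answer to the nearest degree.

Unpolarized light through the first polarizer → I₁ = ½ I₀, now polarized at 46°.
Target fraction: 202 / 708 mW = 0.2853 of I₀.
Need I₂/I₀ = 0.2853, so cos²(θ − 46°) = 0.2853 / 0.5 = 0.5706.
θ − 46° = arccos(√0.5706) = 40.9°, giving θ ≈ 46 + 40.9 = 86.9°.

θ ≈ 87°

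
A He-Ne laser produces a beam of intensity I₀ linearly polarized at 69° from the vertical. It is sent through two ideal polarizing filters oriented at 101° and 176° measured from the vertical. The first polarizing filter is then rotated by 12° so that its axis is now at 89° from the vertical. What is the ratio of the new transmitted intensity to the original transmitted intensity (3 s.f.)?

Before rotation:
By Malus's law, I₁ = I₀ cos²(101° − 69°) = I₀ cos²(32°) = 0.7192 I₀.
I₂ = I₁ cos²(176° − 101°) = 0.7192 I₀ · cos²(75°) = 0.04818 I₀.
After rotation:
I₁ = I₀ cos²(89° − 69°) = I₀ cos²(20°) = 0.883 I₀.
I₂ = I₁ cos²(176° − 89°) = 0.883 I₀ · cos²(87°) = 0.002419 I₀.
Ratio = 0.002419 / 0.04818 = 0.0502.

I_new/I_old ≈ 0.0502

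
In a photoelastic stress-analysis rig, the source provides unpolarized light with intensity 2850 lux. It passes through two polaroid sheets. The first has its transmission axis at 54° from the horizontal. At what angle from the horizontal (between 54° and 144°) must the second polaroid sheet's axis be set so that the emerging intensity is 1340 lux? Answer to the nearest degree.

Unpolarized light through the first polarizer → I₁ = ½ I₀, now polarized at 54°.
Target fraction: 1340 / 2850 lux = 0.4702 of I₀.
Need I₂/I₀ = 0.4702, so cos²(θ − 54°) = 0.4702 / 0.5 = 0.9404.
θ − 54° = arccos(√0.9404) = 14.1°, giving θ ≈ 54 + 14.1 = 68.1°.

θ ≈ 68°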